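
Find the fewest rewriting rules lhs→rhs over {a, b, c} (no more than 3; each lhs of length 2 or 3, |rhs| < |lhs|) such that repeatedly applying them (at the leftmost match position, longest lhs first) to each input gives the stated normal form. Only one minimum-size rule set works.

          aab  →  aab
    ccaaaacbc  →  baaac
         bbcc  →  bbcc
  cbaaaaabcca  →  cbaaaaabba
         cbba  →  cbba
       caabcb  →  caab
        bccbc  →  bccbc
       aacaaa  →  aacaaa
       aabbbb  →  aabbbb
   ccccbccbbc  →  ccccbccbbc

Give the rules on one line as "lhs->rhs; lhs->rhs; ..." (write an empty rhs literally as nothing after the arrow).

  | aab
  | ccaaaacbc => baaaacbc => baaac
  | bbcc
  | cbaaaaabcca => cbaaaaabba

acb->; bcb->b; cca->ba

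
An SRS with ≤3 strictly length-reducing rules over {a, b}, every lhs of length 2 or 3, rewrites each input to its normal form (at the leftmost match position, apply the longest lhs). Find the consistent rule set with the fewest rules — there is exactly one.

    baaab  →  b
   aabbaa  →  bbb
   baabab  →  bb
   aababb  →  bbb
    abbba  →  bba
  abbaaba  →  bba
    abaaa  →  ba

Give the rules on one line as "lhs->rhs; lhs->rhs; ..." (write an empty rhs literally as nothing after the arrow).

  | baaab => bab => b
  | aabbaa => bbbaa => bbb
  | baabab => bbab => bb
  | aababb => bbabb => bbb

aa->b; ab->; baa->b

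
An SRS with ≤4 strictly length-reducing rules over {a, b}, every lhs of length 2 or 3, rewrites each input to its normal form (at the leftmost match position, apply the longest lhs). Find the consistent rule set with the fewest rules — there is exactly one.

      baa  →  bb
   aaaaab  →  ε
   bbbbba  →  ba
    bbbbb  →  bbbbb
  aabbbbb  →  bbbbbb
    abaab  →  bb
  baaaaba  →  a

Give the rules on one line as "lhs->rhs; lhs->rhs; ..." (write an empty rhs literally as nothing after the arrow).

  | baa => bb
  | aaaaab => baaab => bbab => ab => ε
  | bbbbba => bbba => ba
  | bbbbb

aa->b; ab->; bba->a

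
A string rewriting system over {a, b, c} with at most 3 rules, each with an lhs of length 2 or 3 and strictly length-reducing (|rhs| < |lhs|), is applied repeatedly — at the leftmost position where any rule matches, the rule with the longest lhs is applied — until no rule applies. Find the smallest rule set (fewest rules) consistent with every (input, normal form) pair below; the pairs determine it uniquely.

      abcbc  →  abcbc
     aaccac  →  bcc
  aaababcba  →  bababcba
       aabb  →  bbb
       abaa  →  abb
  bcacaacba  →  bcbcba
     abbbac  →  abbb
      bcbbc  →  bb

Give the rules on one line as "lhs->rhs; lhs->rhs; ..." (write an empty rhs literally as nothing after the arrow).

  | abcbc
  | aaccac => bccac => bcc
  | aaababcba => bababcba
  | aabb => bbb

aa->b; ac->; cbb->ba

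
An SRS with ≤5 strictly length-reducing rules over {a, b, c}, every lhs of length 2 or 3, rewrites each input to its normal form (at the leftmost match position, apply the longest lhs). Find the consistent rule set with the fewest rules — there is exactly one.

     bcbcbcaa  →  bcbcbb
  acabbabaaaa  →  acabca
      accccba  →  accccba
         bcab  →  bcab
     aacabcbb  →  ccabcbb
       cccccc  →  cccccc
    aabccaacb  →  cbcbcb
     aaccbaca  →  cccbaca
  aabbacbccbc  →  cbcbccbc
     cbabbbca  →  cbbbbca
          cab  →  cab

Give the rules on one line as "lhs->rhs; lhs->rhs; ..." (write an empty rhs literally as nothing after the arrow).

aa->c; bab->bb; bba->b; caa->b

  | bcbcbcaa => bcbcbb
  | acabbabaaaa => acabbaaaa => acabaaa => acabca
  | accccba
  | bcab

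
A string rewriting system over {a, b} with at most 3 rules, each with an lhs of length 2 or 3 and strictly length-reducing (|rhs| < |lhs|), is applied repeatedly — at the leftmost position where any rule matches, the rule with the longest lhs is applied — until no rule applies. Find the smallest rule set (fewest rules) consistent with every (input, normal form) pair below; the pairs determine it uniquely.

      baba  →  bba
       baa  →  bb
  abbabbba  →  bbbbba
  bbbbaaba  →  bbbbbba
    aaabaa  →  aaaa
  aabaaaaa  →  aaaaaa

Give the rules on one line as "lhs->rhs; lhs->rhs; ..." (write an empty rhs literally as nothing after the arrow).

aab->a; ab->b; baa->bb

  | baba => bba
  | baa => bb
  | abbabbba => bbabbba => bbbbba
  | bbbbaaba => bbbbbba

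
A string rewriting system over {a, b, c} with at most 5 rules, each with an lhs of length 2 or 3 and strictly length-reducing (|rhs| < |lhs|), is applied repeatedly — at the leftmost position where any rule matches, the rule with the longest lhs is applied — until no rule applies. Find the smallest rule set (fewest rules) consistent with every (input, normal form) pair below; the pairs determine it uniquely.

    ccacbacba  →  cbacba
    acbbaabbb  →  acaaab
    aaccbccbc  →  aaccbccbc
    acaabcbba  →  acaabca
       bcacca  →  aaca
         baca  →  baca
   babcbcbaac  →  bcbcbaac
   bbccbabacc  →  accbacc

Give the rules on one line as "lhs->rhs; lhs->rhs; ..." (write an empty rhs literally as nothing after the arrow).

bab->b; bb->a; cac->ba; cbb->c

  | ccacbacba => cbabacba => cbacba
  | acbbaabbb => acaabbb => acaaab
  | aaccbccbc
  | acaabcbba => acaabca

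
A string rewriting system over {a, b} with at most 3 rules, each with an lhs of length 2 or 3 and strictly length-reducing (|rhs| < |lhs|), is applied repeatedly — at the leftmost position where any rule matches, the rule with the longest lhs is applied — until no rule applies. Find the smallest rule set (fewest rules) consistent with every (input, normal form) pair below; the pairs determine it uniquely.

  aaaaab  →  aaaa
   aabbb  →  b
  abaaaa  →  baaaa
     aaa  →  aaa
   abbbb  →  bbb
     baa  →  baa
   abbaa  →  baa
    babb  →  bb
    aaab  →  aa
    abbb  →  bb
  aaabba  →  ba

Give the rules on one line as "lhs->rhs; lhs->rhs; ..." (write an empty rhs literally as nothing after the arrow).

  | aaaaab => aaaa
  | aabbb => abb => b
  | abaaaa => baaaa
  | aaa

ab->; aba->ba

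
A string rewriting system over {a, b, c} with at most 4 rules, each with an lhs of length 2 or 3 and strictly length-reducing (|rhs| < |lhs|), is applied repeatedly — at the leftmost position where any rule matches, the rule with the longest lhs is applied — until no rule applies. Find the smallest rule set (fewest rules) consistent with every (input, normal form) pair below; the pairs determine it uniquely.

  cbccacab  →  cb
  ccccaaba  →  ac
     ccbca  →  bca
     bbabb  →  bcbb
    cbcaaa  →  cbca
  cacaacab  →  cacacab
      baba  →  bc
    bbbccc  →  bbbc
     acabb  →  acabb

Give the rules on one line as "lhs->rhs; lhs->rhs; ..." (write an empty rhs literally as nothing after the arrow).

aa->a; ba->c; cba->bc; cc->

  | cbccacab => cbacab => bccab => bab => cb
  | ccccaaba => ccaaba => aaba => aba => ac
  | ccbca => bca
  | bbabb => bcbb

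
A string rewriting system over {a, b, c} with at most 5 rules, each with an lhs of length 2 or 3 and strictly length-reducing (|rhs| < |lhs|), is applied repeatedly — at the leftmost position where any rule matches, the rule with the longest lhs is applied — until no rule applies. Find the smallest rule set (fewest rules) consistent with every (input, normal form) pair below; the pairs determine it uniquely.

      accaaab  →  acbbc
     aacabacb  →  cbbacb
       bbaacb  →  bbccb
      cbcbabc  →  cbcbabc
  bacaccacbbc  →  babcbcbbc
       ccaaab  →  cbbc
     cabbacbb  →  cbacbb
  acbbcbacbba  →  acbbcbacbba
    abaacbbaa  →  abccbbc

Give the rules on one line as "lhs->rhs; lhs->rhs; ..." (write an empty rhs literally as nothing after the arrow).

aa->c; aab->bc; bbb->cb; ca->b

  | accaaab => acbaab => acbbc
  | aacabacb => ccabacb => cbbacb
  | bbaacb => bbccb
  | cbcbabc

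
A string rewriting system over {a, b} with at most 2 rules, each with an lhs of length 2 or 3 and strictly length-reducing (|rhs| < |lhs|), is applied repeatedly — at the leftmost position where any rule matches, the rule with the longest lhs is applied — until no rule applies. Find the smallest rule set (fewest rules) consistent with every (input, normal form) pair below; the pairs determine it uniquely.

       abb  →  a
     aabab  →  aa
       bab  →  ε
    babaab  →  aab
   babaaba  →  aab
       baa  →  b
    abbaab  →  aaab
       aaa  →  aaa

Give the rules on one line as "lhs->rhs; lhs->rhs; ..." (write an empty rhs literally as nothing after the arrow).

  | abb => a
  | aabab => aabb => aa
  | bab => bb => ε
  | babaab => bbaab => aab

ba->b; bb->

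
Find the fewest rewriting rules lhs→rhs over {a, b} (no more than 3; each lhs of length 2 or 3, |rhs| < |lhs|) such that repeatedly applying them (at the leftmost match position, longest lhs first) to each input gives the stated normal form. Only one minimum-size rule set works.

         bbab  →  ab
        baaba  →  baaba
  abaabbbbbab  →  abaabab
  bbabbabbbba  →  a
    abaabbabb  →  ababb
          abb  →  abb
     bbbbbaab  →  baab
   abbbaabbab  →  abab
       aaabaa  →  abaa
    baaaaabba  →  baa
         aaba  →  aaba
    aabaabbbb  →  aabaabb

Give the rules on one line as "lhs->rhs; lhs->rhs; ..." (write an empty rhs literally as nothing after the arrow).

aaa->a; bba->a; bbb->b

  | bbab => ab
  | baaba
  | abaabbbbbab => abaabbbab => abaabab
  | bbabbabbbba => abbabbbba => aabbbba => aabba => aaa => a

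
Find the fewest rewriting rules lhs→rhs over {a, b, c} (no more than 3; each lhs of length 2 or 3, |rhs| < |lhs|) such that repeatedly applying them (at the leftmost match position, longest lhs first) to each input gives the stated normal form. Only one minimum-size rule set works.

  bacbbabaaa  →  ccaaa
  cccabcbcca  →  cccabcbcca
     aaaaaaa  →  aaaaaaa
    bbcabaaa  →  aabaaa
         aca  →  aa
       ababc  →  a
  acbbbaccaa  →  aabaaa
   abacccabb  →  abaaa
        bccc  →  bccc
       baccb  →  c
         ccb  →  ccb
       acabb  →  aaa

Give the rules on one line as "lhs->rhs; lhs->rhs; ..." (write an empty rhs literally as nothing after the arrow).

  | bacbbabaaa => babbabaaa => cbabaaa => ccaaa
  | cccabcbcca
  | aaaaaaa
  | bbcabaaa => acabaaa => aabaaa

ac->a; bab->c; bb->a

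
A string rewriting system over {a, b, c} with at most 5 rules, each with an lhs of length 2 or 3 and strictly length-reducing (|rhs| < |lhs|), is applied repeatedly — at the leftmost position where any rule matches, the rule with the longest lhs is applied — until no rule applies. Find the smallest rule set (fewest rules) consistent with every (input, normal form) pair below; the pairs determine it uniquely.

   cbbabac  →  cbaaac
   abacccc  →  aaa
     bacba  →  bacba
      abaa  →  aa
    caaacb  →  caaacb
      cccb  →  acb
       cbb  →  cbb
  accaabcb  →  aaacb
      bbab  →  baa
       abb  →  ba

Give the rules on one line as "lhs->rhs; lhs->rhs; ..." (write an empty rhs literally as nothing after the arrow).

  | cbbabac => cbaaac
  | abacccc => acccc => aacc => aaa
  | bacba
  | abaa => aa

ab->; abb->ba; bab->aa; cc->a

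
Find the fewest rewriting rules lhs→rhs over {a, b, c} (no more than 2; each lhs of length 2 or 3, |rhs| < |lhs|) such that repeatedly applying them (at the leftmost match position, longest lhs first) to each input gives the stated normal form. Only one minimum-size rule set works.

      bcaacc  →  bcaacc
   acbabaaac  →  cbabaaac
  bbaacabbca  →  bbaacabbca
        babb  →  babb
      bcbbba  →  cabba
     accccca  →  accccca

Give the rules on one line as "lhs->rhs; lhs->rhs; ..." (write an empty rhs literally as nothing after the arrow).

  | bcaacc
  | acbabaaac => cbabaaac
  | bbaacabbca
  | babb

acb->cb; bcb->ca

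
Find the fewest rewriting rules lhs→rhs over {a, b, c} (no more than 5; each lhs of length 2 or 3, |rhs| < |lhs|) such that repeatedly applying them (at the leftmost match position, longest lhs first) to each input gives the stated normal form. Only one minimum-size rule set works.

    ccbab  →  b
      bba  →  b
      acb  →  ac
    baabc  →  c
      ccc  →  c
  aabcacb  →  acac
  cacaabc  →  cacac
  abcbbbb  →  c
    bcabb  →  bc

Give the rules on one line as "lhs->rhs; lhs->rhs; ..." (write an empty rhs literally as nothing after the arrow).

ab->; ba->; cb->c; cc->

  | ccbab => bab => b
  | bba => b
  | acb => ac
  | baabc => abc => c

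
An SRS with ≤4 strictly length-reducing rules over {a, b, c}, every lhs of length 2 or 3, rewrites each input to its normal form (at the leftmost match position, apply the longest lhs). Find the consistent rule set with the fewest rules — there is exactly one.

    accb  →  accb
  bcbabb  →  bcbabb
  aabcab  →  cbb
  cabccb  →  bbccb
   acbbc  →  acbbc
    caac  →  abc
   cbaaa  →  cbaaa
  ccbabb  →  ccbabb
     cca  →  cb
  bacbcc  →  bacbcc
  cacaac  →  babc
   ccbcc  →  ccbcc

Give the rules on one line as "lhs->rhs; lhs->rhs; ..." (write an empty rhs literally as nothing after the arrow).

aab->c; ca->b; caa->ab

  | accb
  | bcbabb
  | aabcab => ccab => cbb
  | cabccb => bbccb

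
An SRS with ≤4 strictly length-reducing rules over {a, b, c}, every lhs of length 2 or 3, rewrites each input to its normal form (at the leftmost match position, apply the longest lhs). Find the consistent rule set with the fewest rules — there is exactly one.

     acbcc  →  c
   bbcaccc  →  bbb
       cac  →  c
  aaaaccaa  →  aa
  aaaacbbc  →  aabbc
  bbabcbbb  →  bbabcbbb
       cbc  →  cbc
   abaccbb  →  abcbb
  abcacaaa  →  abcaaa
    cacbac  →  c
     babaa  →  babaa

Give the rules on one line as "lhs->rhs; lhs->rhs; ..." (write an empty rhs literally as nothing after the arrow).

aac->; ac->; acb->a; ccc->b

  | acbcc => acc => c
  | bbcaccc => bbccc => bbb
  | cac => c
  | aaaaccaa => aacaa => aa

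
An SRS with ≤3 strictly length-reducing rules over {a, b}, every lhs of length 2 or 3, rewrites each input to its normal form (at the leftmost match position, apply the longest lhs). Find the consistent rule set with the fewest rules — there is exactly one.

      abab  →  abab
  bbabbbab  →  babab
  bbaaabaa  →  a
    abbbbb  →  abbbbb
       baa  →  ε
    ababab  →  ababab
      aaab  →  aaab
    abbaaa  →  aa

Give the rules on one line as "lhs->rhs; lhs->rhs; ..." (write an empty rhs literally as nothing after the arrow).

  | abab
  | bbabbbab => babbbab => babbab => babab
  | bbaaabaa => baaabaa => abaa => a
  | abbbbb

baa->; bba->ba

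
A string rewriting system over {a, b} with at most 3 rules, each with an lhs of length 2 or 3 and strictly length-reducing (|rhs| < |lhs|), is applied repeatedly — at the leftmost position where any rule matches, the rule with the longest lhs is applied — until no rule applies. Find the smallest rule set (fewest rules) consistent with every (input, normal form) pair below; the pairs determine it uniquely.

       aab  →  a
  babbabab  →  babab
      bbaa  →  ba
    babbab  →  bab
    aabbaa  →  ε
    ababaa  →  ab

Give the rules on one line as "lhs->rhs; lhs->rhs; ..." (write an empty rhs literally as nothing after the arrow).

aa->b; abb->; bb->a

  | aab => bb => a
  | babbabab => babab
  | bbaa => aaa => ba
  | babbab => bab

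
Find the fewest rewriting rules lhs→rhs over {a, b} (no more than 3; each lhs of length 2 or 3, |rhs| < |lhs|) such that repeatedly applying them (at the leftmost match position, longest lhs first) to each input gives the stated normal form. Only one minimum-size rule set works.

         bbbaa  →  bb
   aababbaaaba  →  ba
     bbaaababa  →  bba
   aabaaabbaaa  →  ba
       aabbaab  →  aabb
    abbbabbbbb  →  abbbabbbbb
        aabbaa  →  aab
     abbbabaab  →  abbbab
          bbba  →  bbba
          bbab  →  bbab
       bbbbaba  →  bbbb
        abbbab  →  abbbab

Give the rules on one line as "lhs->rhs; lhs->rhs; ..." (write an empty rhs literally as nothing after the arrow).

  | bbbaa => bb
  | aababbaaaba => abbaaaba => ababa => ba
  | bbaaababa => bababa => bba
  | aabaaabbaaa => aaabbaaa => bbaaa => ba

aaa->; aba->; baa->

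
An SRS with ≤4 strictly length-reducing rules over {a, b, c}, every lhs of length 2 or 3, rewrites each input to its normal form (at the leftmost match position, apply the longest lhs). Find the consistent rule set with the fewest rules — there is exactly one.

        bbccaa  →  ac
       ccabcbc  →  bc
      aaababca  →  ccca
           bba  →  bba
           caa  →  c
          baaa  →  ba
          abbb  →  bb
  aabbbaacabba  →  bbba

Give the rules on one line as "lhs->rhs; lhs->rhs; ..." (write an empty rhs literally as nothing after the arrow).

  | bbccaa => acaa => ac
  | ccabcbc => ccccbc => cccbc => ccbc => cbc => bc
  | aaababca => ababca => cabca => ccca
  | bba

aa->; ab->c; bbc->a; cb->b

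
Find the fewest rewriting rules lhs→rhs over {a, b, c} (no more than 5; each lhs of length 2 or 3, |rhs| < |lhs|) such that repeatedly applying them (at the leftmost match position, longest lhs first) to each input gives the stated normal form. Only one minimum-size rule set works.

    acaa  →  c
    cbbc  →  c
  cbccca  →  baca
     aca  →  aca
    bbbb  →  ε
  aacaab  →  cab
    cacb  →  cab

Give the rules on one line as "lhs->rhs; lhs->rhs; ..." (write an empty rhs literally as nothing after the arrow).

  | acaa => acc => aa => c
  | cbbc => bbc => c
  | cbccca => bccca => baca
  | aca

aa->c; bb->; cb->b; cc->a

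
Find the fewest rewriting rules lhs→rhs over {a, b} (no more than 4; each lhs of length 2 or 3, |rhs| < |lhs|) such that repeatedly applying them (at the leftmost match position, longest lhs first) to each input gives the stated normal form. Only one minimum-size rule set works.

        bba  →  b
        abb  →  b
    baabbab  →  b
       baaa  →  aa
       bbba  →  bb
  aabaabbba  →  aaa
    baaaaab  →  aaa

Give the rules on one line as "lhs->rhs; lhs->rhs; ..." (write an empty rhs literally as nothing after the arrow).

  | bba => b
  | abb => b
  | baabbab => abbab => bab => b
  | baaa => aa

ab->; aba->aa; ba->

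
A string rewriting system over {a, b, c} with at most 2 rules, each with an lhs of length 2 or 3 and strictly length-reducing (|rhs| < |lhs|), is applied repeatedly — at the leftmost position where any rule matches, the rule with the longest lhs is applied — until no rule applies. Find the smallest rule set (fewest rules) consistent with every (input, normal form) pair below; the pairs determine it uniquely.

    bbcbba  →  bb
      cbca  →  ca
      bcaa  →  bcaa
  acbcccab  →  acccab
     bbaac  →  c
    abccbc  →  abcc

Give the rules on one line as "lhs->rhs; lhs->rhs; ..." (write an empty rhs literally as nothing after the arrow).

  | bbcbba => bbba => bb
  | cbca => ca
  | bcaa
  | acbcccab => acccab

ba->; cb->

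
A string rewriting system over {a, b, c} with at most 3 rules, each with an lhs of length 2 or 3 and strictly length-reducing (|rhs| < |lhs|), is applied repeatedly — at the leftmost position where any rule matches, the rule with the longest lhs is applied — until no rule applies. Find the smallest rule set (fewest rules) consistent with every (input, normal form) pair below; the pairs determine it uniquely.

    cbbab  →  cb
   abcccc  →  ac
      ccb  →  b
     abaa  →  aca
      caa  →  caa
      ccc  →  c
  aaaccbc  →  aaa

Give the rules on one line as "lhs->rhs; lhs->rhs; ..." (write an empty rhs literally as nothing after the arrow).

  | cbbab => cbcb => cb
  | abcccc => accc => ac
  | ccb => b
  | abaa => aca

ba->c; bc->; cc->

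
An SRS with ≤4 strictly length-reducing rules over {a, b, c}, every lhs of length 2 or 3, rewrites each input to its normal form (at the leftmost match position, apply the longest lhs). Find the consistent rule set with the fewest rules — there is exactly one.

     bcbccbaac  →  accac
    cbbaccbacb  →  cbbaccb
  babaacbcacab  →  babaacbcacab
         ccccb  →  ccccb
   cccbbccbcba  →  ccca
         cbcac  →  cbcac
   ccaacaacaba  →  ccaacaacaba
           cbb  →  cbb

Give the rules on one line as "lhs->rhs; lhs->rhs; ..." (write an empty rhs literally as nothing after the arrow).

  | bcbccbaac => acccbaac => accac
  | cbbaccbacb => cbbaccb
  | babaacbcacab
  | ccccb

bcb->ac; bcc->; cba->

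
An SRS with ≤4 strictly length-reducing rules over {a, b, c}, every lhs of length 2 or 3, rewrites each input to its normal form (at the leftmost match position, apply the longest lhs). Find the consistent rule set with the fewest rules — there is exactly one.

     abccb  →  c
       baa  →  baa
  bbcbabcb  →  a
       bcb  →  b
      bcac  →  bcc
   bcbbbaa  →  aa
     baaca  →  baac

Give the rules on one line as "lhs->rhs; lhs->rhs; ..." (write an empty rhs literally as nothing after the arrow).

ab->; bb->a; ca->c; cb->

  | abccb => ccb => c
  | baa
  | bbcbabcb => acbabcb => aabcb => acb => a
  | bcb => b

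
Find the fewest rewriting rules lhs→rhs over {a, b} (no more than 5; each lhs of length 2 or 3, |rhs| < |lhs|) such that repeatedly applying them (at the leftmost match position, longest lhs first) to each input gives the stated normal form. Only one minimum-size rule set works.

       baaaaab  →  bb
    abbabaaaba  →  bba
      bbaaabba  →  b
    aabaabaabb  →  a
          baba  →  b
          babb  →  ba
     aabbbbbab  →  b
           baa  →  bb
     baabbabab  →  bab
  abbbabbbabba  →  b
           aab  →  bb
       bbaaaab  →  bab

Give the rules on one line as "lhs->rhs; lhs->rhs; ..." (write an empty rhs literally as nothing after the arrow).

  | baaaaab => bbaaab => bbbab => aab => bb
  | abbabaaaba => aabaaaba => bbaaaba => bbbaba => aaba => bba
  | bbaaabba => bbbabba => aabba => bbba => aa => b
  | aabaabaabb => bbaabaabb => bbbbaabb => abaabb => abb => a

aa->b; aba->; abb->a; bbb->a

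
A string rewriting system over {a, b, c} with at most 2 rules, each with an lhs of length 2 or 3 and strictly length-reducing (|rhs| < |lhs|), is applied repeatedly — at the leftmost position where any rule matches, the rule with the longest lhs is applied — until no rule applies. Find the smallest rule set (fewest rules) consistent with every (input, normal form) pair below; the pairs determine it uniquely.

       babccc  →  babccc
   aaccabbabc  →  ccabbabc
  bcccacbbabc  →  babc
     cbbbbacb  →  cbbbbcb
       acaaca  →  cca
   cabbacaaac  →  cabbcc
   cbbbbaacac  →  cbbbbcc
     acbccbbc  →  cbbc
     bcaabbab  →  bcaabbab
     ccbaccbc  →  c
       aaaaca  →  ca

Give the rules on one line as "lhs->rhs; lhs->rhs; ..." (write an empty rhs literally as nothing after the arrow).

  | babccc
  | aaccabbabc => accabbabc => ccabbabc
  | bcccacbbabc => bccccbbabc => bccbabc => babc
  | cbbbbacb => cbbbbcb

ac->c; ccb->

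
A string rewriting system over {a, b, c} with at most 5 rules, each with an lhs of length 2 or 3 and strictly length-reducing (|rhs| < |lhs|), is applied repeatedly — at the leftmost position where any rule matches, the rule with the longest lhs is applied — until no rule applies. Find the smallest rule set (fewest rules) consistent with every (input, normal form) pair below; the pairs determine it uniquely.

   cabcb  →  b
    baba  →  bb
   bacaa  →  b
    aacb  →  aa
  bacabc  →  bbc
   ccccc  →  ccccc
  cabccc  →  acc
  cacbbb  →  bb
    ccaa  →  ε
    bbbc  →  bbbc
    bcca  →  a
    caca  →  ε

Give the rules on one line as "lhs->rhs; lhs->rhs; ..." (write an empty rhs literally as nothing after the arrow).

  | cabcb => bcb => b
  | baba => bba => bb
  | bacaa => bcaa => ba => b
  | aacb => aa

ba->b; bcc->ac; ca->; cb->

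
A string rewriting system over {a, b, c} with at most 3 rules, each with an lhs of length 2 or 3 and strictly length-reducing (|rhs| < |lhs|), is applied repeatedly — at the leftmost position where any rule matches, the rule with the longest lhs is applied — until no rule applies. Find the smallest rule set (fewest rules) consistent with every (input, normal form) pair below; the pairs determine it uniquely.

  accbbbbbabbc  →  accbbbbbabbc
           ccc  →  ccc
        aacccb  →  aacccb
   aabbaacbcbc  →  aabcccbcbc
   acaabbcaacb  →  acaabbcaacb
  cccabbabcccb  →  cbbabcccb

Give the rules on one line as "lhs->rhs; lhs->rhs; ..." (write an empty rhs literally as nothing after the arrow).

  | accbbbbbabbc
  | ccc
  | aacccb
  | aabbaacbcbc => aabcccbcbc

baa->cc; cca->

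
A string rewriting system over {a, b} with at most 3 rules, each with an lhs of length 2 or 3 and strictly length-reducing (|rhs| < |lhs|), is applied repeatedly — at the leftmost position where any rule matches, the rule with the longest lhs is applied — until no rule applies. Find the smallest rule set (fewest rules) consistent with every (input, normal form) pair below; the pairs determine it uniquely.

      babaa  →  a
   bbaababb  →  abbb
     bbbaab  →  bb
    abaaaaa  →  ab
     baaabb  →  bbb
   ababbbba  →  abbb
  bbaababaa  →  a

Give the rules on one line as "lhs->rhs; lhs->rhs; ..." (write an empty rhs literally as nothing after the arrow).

aa->a; ba->b; bba->

  | babaa => bbaa => a
  | bbaababb => ababb => abbb
  | bbbaab => bab => bb
  | abaaaaa => abaaaa => abaaa => abaa => aba => ab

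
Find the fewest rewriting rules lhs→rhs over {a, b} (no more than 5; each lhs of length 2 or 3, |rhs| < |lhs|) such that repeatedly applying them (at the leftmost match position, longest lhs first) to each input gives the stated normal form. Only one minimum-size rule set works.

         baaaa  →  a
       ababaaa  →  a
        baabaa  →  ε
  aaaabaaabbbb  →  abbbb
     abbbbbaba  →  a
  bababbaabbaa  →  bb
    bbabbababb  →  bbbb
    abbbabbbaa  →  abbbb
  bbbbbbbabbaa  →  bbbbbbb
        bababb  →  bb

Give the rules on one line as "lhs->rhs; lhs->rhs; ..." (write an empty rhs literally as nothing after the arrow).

aa->a; ba->a; baa->; bab->b

  | baaaa => aa => a
  | ababaaa => abaaa => aa => a
  | baabaa => baa => ε
  | aaaabaaabbbb => aaabaaabbbb => aabaaabbbb => abaaabbbb => aabbbb => abbbb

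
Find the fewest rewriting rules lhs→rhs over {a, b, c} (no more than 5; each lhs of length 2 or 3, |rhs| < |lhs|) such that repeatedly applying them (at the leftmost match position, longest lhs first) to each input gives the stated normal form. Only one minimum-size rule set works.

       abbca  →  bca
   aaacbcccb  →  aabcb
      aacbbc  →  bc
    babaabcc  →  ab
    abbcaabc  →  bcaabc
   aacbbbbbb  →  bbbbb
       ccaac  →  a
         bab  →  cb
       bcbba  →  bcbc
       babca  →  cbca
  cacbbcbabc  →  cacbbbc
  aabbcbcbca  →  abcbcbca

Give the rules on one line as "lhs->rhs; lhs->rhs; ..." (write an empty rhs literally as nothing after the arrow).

  | abbca => bca
  | aaacbcccb => aabcccb => aabcb
  | aacbbc => abbc => bc
  | babaabcc => cbaabcc => ccabcc => abcc => ab

aac->a; abb->b; ba->c; cc->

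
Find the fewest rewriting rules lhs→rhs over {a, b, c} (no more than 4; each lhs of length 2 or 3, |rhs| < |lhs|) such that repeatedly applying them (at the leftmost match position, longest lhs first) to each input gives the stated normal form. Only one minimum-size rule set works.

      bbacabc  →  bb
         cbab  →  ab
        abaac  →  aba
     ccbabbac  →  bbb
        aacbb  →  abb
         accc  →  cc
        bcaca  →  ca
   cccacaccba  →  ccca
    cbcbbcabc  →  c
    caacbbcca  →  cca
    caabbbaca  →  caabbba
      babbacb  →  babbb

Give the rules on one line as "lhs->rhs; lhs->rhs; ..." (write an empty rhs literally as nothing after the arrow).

ac->; bc->c; cab->bb; cb->

  | bbacabc => bbabc => bbac => bb
  | cbab => ab
  | abaac => aba
  | ccbabbac => cabbac => bbbac => bbb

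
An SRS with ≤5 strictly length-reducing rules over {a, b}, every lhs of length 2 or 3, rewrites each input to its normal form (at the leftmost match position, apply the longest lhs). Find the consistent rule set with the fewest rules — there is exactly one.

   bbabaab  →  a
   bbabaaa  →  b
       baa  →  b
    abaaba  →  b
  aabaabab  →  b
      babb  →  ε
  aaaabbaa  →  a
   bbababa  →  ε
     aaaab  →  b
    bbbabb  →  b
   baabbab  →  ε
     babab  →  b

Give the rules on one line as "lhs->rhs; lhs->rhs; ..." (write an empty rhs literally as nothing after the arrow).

aa->; ab->; ba->b; bb->a

  | bbabaab => aabaab => baab => bab => bb => a
  | bbabaaa => aabaaa => baaa => baa => ba => b
  | baa => ba => b
  | abaaba => aaba => ba => b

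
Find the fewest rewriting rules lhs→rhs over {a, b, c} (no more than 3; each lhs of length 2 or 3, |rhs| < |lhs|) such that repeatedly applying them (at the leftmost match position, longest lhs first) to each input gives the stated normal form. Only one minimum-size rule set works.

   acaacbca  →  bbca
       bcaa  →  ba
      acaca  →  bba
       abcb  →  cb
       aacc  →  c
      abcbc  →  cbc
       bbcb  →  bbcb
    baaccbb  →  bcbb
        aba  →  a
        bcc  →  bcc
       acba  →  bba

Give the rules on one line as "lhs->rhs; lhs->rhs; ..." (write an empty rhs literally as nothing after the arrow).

  | acaacbca => baacbca => babbca => bbca
  | bcaa => ba
  | acaca => baca => bba
  | abcb => cb

ab->; ac->b; caa->a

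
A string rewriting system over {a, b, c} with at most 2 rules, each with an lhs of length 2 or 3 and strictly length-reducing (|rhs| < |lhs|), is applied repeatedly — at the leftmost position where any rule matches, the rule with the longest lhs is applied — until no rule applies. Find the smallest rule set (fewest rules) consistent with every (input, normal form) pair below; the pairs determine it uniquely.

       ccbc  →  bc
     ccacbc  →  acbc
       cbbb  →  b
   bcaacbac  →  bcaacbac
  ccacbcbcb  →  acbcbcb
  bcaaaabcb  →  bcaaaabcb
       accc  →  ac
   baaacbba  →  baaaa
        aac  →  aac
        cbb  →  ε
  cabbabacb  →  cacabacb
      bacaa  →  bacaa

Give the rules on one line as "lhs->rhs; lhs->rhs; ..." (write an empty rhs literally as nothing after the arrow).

  | ccbc => bc
  | ccacbc => acbc
  | cbbb => ccb => b
  | bcaacbac

bb->c; cc->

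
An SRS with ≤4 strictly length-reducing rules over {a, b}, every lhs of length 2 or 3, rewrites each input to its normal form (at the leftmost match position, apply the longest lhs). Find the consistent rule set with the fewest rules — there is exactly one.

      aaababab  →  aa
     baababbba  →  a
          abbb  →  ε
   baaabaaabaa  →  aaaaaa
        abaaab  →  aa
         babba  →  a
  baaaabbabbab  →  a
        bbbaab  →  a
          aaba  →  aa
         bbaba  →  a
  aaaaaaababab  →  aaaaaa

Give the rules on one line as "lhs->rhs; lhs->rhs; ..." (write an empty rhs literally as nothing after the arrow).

ab->; ba->a; bb->

  | aaababab => aaabab => aaab => aa
  | baababbba => aababbba => aabbba => abba => ba => a
  | abbb => bb => ε
  | baaabaaabaa => aaabaaabaa => aaaaabaa => aaaaaa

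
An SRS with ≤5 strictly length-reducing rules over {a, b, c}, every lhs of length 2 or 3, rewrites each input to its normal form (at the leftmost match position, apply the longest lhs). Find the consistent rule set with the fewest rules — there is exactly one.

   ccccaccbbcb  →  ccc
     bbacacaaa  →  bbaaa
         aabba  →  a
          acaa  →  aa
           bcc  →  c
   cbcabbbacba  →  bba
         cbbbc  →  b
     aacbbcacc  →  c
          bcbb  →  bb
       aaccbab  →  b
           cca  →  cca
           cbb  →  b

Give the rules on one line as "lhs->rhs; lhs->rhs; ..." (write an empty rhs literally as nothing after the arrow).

ab->; ac->; bc->; cb->

  | ccccaccbbcb => cccccbbcb => ccccbcb => ccccb => ccc
  | bbacacaaa => bbacaaa => bbaaa
  | aabba => aba => a
  | acaa => aa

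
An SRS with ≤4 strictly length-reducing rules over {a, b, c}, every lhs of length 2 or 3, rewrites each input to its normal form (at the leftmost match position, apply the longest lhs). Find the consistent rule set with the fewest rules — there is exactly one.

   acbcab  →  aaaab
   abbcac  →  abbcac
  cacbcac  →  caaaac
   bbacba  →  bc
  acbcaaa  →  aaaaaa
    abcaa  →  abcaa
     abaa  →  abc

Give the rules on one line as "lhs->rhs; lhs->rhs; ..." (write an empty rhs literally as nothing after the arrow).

ba->; baa->bc; cbc->aa

  | acbcab => aaaab
  | abbcac
  | cacbcac => caaaac
  | bbacba => bcba => bc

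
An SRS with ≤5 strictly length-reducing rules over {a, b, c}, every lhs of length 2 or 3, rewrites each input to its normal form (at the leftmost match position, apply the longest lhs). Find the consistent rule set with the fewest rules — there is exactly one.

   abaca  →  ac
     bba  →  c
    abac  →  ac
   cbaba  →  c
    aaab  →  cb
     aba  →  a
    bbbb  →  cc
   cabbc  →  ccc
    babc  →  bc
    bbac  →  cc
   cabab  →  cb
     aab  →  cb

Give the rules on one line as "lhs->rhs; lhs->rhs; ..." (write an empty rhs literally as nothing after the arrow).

  | abaca => aca => ac
  | bba => ca => c
  | abac => ac
  | cbaba => cba => c

aa->c; ba->; bb->c; ca->c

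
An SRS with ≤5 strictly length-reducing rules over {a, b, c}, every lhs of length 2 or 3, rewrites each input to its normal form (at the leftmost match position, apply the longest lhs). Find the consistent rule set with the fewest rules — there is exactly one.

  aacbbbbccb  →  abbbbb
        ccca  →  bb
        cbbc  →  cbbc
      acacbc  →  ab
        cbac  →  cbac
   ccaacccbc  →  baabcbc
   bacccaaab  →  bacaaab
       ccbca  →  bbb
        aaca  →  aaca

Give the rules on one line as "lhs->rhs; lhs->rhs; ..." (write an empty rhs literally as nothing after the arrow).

acb->; bab->ba; bca->bb; cc->b

  | aacbbbbccb => abbbccb => abbbbb
  | ccca => bca => bb
  | cbbc
  | acacbc => acc => ab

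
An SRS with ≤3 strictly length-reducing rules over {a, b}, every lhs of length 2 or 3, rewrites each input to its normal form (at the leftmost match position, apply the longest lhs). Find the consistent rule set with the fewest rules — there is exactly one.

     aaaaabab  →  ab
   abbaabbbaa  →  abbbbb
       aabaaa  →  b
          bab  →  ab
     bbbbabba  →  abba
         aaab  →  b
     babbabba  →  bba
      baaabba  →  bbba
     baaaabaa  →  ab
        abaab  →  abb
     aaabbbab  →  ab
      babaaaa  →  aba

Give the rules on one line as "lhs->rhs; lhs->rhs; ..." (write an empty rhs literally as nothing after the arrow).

  | aaaaabab => aabab => bab => ab
  | abbaabbbaa => abbbbbaa => abbbbb
  | aabaaa => baaa => b
  | bab => ab

aa->; aaa->; bab->ab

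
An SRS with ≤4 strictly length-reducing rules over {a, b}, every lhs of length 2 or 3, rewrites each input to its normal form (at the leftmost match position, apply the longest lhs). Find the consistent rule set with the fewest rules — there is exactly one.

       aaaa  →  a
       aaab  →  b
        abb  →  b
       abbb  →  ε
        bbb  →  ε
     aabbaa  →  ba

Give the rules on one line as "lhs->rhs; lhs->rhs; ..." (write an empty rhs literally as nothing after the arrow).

aa->a; ab->b; bb->b; bbb->

  | aaaa => aaa => aa => a
  | aaab => aab => ab => b
  | abb => bb => b
  | abbb => bbb => ε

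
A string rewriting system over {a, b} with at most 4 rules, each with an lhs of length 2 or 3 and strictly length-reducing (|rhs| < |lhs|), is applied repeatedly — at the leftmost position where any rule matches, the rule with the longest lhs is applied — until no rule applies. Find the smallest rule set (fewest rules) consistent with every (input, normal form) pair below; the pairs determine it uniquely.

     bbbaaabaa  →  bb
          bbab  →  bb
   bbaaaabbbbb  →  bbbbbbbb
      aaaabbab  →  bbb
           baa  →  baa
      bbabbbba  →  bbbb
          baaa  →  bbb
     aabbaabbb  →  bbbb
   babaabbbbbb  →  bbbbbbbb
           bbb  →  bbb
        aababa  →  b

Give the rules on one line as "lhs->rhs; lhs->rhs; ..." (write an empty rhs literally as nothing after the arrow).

  | bbbaaabaa => bbaabaa => babaa => aaa => bb
  | bbab => bb
  | bbaaaabbbbb => baaabbbbb => bbbbbbbb
  | aaaabbab => bbabbab => bbbab => bbb

aaa->bb; bab->a; bba->b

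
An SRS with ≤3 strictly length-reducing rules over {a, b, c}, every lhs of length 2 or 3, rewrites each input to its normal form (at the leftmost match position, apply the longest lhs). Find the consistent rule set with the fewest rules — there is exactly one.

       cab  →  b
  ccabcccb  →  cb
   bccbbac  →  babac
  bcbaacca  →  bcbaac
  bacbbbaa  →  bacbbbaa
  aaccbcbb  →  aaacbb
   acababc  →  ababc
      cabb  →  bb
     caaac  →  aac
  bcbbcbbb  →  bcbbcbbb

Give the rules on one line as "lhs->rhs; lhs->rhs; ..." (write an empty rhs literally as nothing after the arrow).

ca->; ccb->a

  | cab => b
  | ccabcccb => cbcccb => cbca => cb
  | bccbbac => babac
  | bcbaacca => bcbaac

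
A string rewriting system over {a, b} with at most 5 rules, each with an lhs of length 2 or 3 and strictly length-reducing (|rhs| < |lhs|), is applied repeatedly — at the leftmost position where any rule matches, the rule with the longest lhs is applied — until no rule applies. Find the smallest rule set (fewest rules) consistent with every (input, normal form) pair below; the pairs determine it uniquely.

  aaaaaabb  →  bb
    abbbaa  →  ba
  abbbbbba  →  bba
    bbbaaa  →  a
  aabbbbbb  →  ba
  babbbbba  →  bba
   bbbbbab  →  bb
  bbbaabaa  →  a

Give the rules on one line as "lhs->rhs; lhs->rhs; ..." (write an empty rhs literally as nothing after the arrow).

aa->; ab->; baa->a; bbb->ba

  | aaaaaabb => aaaabb => aabb => bb
  | abbbaa => bbaa => ba
  | abbbbbba => bbbbba => babba => bba
  | bbbaaa => baaaa => aaa => a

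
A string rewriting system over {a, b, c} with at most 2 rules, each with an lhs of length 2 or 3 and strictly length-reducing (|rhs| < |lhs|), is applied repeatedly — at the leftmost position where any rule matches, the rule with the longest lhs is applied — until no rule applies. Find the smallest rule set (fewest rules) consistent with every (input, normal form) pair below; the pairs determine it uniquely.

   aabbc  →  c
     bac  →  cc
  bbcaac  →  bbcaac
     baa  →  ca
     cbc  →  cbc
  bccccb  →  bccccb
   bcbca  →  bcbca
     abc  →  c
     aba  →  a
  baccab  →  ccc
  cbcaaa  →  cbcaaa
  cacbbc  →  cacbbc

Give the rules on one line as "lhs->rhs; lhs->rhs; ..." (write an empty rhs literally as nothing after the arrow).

ab->; ba->c

  | aabbc => abc => c
  | bac => cc
  | bbcaac
  | baa => ca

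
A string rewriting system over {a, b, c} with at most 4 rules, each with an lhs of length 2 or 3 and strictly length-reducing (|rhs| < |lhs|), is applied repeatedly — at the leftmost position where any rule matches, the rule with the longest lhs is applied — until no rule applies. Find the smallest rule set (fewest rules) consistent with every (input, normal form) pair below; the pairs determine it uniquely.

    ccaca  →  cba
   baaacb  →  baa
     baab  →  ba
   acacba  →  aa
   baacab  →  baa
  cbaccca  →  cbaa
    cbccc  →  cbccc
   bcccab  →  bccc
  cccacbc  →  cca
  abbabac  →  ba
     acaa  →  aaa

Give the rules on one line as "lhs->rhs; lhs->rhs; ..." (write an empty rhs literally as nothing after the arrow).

ab->; ac->a; bbc->a; cac->b

  | ccaca => cba
  | baaacb => baaab => baa
  | baab => ba
  | acacba => aacba => aaba => aa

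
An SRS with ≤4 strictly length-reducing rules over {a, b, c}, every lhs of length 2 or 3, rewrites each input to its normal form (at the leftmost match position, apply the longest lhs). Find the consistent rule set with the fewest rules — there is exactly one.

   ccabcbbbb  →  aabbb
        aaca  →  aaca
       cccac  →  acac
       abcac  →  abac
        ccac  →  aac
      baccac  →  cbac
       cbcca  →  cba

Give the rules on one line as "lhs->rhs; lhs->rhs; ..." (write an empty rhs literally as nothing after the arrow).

  | ccabcbbbb => aabcbbbb => aabbb
  | aaca
  | cccac => acac
  | abcac => abac

baa->cb; bc->b; bcb->; cc->a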